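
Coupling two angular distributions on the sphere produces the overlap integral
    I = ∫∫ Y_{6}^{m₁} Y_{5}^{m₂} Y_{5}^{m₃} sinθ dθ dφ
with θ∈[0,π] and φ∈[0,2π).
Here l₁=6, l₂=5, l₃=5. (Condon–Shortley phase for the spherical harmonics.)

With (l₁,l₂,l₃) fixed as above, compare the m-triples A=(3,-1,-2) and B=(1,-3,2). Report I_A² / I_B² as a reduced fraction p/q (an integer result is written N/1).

Shared (l₁,l₂,l₃)=(6,5,5): N and (l;000)² cancel in I_A²/I_B².
A: Δ = 6!·6!·4!/17! = 1/28588560; Racah Σ t=0..3: t=0:+1/622080 t=1:−1/34560 t=2:+1/23040 t=3:−1/155520 = 1/103680; ⇒ 3j(6 5 5; 3 -1 -2)² = 9/2431, sgn -1
B: Δ = 6!·6!·4!/17! = 1/28588560; Racah Σ t=0..2: t=0:+1/345600 t=1:−1/34560 t=2:+1/41472 = -1/518400; ⇒ 3j(6 5 5; 1 -3 2)² = 7/36465, sgn +1
I_A²/I_B² = (9/2431)/(7/36465) = 135/7

135/7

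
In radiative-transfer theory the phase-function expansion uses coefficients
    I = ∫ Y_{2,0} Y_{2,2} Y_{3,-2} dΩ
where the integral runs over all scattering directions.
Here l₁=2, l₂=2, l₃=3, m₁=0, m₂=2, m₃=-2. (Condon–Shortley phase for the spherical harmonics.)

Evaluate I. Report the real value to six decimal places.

L=7 odd ⇒ parity kills the (l;000) factor ⇒ I = 0

0.000000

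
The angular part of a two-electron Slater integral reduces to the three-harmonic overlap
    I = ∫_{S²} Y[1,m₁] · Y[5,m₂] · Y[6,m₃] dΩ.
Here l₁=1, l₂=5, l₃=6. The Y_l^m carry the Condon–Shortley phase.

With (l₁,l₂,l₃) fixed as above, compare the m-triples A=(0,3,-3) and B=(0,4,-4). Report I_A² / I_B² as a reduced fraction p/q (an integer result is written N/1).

l's match ⇒ only the (l;m) 3-j factors differ between A and B.
A: triangle coeff Δ(1,5,6) = 1/858; Σ_t [0,0]: t=0:+1/80640 = 1/80640; (3j)²=9/286 [(1 5 6; 0 3 -3)], sign=-1
B: triangle coeff Δ(1,5,6) = 1/858; Σ_t [0,0]: t=0:+1/362880 = 1/362880; (3j)²=10/429 [(1 5 6; 0 4 -4)], sign=+1
I_A²/I_B² = (9/286)/(10/429) = 27/20

27/20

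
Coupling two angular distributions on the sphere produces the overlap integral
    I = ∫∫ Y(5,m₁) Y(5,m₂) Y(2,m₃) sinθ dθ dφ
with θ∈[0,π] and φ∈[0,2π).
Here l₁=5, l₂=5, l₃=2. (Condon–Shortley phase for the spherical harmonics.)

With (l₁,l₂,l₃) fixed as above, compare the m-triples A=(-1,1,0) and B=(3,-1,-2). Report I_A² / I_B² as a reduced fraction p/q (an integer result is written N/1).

Same 5,5,2: normalisation and zero-m 3j drop out of the ratio.
A: Δ: 8! 2! 2! / 13! → 1/38610; sum: t=4:+1/2304 t=5:−1/720 t=6:+1/5760 = -1/1280; 3j²(5 5 2; -1 1 0) = Δ·Π!·Σ² = 27/1430  (sign -1)
B: Δ: 8! 2! 2! / 13! → 1/38610; sum: t=2:+1/5760 = 1/5760; 3j²(5 5 2; 3 -1 -2) = Δ·Π!·Σ² = 56/2145  (sign +1)
I_A²/I_B² = (27/1430)/(56/2145) = 81/112

81/112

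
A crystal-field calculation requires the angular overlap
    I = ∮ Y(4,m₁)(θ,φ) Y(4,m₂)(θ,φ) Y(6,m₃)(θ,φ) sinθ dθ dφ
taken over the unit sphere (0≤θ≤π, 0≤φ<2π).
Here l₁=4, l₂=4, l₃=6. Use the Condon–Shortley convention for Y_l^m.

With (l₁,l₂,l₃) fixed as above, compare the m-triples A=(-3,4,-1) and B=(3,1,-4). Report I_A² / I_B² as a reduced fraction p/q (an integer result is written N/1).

14/3

Shared (l₁,l₂,l₃)=(4,4,6): N and (l;000)² cancel in I_A²/I_B².
A: Δ = 2!·6!·6!/15! = 1/1261260; Racah Σ t=2..2: t=2:+1/172800 = 1/172800; ⇒ 3j(4 4 6; -3 4 -1)² = 7/2145, sgn -1
B: Δ = 2!·6!·6!/15! = 1/1261260; Racah Σ t=0..1: t=0:+1/28800 t=1:−1/34560 = 1/172800; ⇒ 3j(4 4 6; 3 1 -4)² = 1/1430, sgn +1
I_A²/I_B² = (7/2145)/(1/1430) = 14/3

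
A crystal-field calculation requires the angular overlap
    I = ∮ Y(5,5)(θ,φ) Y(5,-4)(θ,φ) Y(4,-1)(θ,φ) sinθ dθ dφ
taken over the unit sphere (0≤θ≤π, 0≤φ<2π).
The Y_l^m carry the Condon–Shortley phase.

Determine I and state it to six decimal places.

m-sum 0 ✓  L=14 even ✓  0≤4≤10 ✓
Π(2lᵢ+1) = 11×11×9 = 1089
triangle coeff Δ(5,5,4) = 1/3153150
Σ_t [1,5]: t=1:−1/69120 t=2:+1/1728 t=3:−1/576 t=4:+1/1728 t=5:−1/69120 = -7/11520
(3j)²=2/143 [(5 5 4; 0 0 0)], sign=-1
Σ_t [0,0]: t=0:+1/103680 = 1/103680
(3j)²=4/143 [(5 5 4; 5 -4 -1)], sign=-1
⇒ 4πI² = 72/169
I = (+1)√(72/169/(4π)) = 0.18412721

0.184127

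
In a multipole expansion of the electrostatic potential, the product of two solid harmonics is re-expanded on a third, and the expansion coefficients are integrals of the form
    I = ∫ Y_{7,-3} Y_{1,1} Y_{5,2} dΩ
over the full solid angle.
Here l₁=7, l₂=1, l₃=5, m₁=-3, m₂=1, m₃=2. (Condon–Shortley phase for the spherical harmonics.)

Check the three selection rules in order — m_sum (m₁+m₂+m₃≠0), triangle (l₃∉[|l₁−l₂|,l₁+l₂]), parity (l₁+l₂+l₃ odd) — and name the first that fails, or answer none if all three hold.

triangle

Σmᵢ = 0  ✓
l₃∈[|l₁−l₂|,l₁+l₂]=[6,8], have l₃=5  ✗
Σlᵢ = 13 ⇒ odd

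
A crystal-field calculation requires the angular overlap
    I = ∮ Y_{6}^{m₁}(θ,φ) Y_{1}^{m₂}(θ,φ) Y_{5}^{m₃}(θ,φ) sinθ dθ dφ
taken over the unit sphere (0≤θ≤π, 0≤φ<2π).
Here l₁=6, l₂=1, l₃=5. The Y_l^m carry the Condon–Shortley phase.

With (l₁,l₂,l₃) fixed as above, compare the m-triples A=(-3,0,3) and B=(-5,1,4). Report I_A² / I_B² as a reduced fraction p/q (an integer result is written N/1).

l's match ⇒ only the (l;m) 3-j factors differ between A and B.
A: triangle coeff Δ(6,1,5) = 1/858; Σ_t [1,1]: t=1:−1/80640 = -1/80640; (3j)²=9/286 [(6 1 5; -3 0 3)], sign=-1
B: triangle coeff Δ(6,1,5) = 1/858; Σ_t [2,2]: t=2:+1/725760 = 1/725760; (3j)²=5/78 [(6 1 5; -5 1 4)], sign=-1
I_A²/I_B² = (9/286)/(5/78) = 27/55

27/55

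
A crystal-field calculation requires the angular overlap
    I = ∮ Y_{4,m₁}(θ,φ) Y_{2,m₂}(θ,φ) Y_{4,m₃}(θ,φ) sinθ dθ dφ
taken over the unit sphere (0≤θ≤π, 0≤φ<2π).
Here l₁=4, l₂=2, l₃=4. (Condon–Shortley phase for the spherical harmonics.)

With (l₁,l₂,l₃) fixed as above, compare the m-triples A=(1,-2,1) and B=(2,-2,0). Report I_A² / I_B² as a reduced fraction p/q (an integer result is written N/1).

10/9

Same 4,2,4: normalisation and zero-m 3j drop out of the ratio.
A: Δ: 2! 6! 2! / 11! → 1/13860; sum: t=0:+1/144 = 1/144; 3j²(4 2 4; 1 -2 1) = Δ·Π!·Σ² = 10/231  (sign -1)
B: Δ: 2! 6! 2! / 11! → 1/13860; sum: t=0:+1/192 = 1/192; 3j²(4 2 4; 2 -2 0) = Δ·Π!·Σ² = 3/77  (sign +1)
I_A²/I_B² = (10/231)/(3/77) = 10/9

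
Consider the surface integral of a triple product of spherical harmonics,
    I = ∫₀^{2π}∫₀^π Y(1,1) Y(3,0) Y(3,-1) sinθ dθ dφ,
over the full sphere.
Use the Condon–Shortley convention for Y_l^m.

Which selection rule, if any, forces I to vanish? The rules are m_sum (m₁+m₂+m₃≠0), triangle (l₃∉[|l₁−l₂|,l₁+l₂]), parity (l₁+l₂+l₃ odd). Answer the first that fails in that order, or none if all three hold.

parity

m₁+m₂+m₃ = 1 + 0 − 1 = 0  ✓
triangle: |1−3|=2 ≤ l₃=3 ≤ 1+3=4  ✓
parity: l₁+l₂+l₃ = 7 is odd  ✗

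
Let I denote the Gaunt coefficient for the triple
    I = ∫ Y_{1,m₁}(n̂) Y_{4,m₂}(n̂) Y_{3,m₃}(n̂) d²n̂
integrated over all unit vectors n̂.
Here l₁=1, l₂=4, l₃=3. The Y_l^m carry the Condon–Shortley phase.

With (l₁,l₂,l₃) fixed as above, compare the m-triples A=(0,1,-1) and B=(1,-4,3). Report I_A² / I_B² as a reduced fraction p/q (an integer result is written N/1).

15/28

Same 1,4,3: normalisation and zero-m 3j drop out of the ratio.
A: Δ: 2! 0! 6! / 9! → 1/252; sum: t=1:−1/48 = -1/48; 3j²(1 4 3; 0 1 -1) = Δ·Π!·Σ² = 5/84  (sign -1)
B: Δ: 2! 0! 6! / 9! → 1/252; sum: t=0:+1/1440 = 1/1440; 3j²(1 4 3; 1 -4 3) = Δ·Π!·Σ² = 1/9  (sign +1)
I_A²/I_B² = (5/84)/(1/9) = 15/28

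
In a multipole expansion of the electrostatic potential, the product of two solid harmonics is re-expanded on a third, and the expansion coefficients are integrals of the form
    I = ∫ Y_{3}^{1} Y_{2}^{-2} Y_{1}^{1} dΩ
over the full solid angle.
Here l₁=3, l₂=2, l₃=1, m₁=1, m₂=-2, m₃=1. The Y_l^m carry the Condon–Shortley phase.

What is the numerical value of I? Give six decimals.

m-sum 0 ✓  L=6 even ✓  1≤1≤5 ✓
Π(2lᵢ+1) = 7×5×3 = 105
triangle coeff Δ(3,2,1) = 1/105
Σ_t [2,2]: t=2:+1/4 = 1/4
(3j)²=3/35 [(3 2 1; 0 0 0)], sign=-1
Σ_t [0,0]: t=0:+1/48 = 1/48
(3j)²=1/105 [(3 2 1; 1 -2 1)], sign=+1
⇒ 4πI² = 3/35
I = (-1)√(3/35/(4π)) = -0.08258890

-0.082589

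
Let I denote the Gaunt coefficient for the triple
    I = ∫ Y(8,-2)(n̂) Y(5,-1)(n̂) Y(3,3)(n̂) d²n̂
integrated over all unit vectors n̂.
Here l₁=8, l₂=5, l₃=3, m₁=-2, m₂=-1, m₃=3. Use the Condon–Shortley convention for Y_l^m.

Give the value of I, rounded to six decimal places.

Rules hold: Σm=0, L=16 even, 3≤3≤13.
N = 17·11·7 = 1309
Δ = 10!·6!·0!/17! = 1/136136
Racah Σ t=5..5: t=5:−1/518400 = -1/518400
⇒ 3j(8 5 3; 0 0 0)² = 56/2431, sgn +1
Racah Σ t=4..4: t=4:+1/12441600 = 1/12441600
⇒ 3j(8 5 3; -2 -1 3)² = 15/9724, sgn +1
4πI² = N·(3j₀)²·(3jₘ)² = 1470/31603
I = +1·√(0.0465146/4π) = 0.06084005

0.060840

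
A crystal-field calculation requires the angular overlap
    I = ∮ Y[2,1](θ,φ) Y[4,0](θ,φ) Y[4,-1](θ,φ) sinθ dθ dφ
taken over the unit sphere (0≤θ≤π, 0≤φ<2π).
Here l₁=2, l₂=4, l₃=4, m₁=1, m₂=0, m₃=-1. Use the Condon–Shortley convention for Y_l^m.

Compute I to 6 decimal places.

m-sum 0 ✓  L=10 even ✓  2≤4≤6 ✓
Π(2lᵢ+1) = 5×9×9 = 405
triangle coeff Δ(2,4,4) = 1/13860
Σ_t [0,2]: t=0:+1/192 t=1:−1/36 t=2:+1/192 = -5/288
(3j)²=20/693 [(2 4 4; 0 0 0)], sign=-1
Σ_t [0,1]: t=0:+1/96 t=1:−1/72 = -1/288
(3j)²=1/462 [(2 4 4; 1 0 -1)], sign=+1
⇒ 4πI² = 150/5929
I = (-1)√(150/5929/(4π)) = -0.04486937

-0.044869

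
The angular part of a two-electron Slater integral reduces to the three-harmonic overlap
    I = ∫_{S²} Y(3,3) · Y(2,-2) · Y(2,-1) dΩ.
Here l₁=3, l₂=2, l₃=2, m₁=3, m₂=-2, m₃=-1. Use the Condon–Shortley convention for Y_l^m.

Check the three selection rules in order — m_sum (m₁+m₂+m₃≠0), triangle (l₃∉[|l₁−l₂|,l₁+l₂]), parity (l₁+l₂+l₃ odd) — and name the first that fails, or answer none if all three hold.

Σmᵢ = 0  ✓
l₃∈[|l₁−l₂|,l₁+l₂]=[1,5], have l₃=2  ✓
Σlᵢ = 7 ⇒ odd  ✗

parity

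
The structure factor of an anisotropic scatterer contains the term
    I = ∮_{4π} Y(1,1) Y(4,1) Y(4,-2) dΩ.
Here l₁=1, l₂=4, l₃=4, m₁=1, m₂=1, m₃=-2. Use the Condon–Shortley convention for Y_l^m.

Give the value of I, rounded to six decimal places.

0.000000

l₁+l₂+l₃=9 is odd: 3j(l;000)=0 ⇒ I=0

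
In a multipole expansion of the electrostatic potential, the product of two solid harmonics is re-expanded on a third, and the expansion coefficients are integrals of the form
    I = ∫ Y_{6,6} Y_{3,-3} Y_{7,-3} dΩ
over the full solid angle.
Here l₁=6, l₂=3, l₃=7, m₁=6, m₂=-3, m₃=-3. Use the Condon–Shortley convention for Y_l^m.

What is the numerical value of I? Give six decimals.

0.026979

Rules hold: Σm=0, L=16 even, 3≤7≤9.
N = 13·7·15 = 1365
Δ = 2!·10!·4!/17! = 1/2042040
Racah Σ t=0..2: t=0:+1/207360 t=1:−1/57600 t=2:+1/207360 = -1/129600
⇒ 3j(6 3 7; 0 0 0)² = 168/12155, sgn +1
Racah Σ t=0..0: t=0:+1/174182400 = 1/174182400
⇒ 3j(6 3 7; 6 -3 -3)² = 3/6188, sgn +1
4πI² = N·(3j₀)²·(3jₘ)² = 378/41327
I = +1·√(0.00914656/4π) = 0.02697889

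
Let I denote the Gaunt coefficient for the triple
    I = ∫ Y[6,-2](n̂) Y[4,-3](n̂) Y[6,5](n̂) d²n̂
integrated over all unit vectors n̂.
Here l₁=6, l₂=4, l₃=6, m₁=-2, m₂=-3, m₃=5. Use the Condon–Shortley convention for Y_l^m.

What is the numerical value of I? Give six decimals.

Checks pass: Σm=0; 16 even; l₃=6∈[2,10].
(2·6+1)(2·4+1)(2·6+1) = 1521
Δ: 4! 8! 4! / 17! → 1/15315300
sum: t=0:+1/829440 t=1:−1/25920 t=2:+1/9216 t=3:−1/25920 t=4:+1/829440 = 7/207360
3j²(6 4 6; 0 0 0) = Δ·Π!·Σ² = 28/2431  (sign +1)
sum: t=0:+1/5806080 t=1:−1/725760 = -1/829440
3j²(6 4 6; -2 -3 5) = Δ·Π!·Σ² = 49/2652  (sign +1)
combine: 4πI² = 1521·28/2431·49/2652 = 1029/3179
take √, sign +1: I = 0.16049352

0.160494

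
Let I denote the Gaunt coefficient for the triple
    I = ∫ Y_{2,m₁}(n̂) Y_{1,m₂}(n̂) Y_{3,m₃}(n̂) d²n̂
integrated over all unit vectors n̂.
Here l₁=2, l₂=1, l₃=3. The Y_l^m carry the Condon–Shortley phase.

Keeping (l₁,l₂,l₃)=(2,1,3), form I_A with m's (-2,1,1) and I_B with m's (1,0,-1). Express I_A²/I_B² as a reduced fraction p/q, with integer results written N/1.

1/8

Same 2,1,3: normalisation and zero-m 3j drop out of the ratio.
A: Δ: 0! 4! 2! / 7! → 1/105; sum: t=0:+1/48 = 1/48; 3j²(2 1 3; -2 1 1) = Δ·Π!·Σ² = 1/105  (sign +1)
B: Δ: 0! 4! 2! / 7! → 1/105; sum: t=0:+1/6 = 1/6; 3j²(2 1 3; 1 0 -1) = Δ·Π!·Σ² = 8/105  (sign +1)
I_A²/I_B² = (1/105)/(8/105) = 1/8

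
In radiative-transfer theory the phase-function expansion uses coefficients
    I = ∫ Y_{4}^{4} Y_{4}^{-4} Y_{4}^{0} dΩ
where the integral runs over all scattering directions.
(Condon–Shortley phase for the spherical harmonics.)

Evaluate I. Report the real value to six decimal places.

0.106525

Checks pass: Σm=0; 12 even; l₃=4∈[0,8].
(2·4+1)(2·4+1)(2·4+1) = 729
Δ: 4! 4! 4! / 13! → 1/450450
sum: t=0:+1/13824 t=1:−1/216 t=2:+1/64 t=3:−1/216 t=4:+1/13824 = 5/768
3j²(4 4 4; 0 0 0) = Δ·Π!·Σ² = 18/1001  (sign +1)
sum: t=0:+1/13824 = 1/13824
3j²(4 4 4; 4 -4 0) = Δ·Π!·Σ² = 14/1287  (sign +1)
combine: 4πI² = 729·18/1001·14/1287 = 2916/20449
take √, sign +1: I = 0.10652531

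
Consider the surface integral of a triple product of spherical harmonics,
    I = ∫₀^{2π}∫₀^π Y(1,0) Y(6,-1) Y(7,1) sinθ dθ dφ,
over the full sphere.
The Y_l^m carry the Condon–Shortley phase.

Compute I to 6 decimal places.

Checks pass: Σm=0; 14 even; l₃=7∈[5,7].
(2·1+1)(2·6+1)(2·7+1) = 585
Δ: 0! 2! 12! / 15! → 1/1365
sum: t=0:+1/518400 = 1/518400
3j²(1 6 7; 0 0 0) = Δ·Π!·Σ² = 7/195  (sign -1)
sum: t=0:+1/604800 = 1/604800
3j²(1 6 7; 0 -1 1) = Δ·Π!·Σ² = 16/455  (sign +1)
combine: 4πI² = 585·7/195·16/455 = 48/65
take √, sign -1: I = -0.24241473

-0.242415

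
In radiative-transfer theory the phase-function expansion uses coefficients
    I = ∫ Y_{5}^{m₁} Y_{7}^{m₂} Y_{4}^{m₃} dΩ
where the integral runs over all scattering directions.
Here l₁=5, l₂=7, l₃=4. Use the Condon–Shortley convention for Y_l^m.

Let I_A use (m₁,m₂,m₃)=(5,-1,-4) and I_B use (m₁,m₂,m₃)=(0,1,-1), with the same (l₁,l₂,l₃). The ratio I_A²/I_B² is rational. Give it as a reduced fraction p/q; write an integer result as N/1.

18/529

Shared (l₁,l₂,l₃)=(5,7,4): N and (l;000)² cancel in I_A²/I_B².
A: Δ = 8!·2!·6!/17! = 1/6126120; Racah Σ t=0..0: t=0:+1/58060800 = 1/58060800; ⇒ 3j(5 7 4; 5 -1 -4)² = 1/4862, sgn +1
B: Δ = 8!·2!·6!/17! = 1/6126120; Racah Σ t=3..5: t=3:−1/172800 t=4:+1/27648 t=5:−1/51840 = 23/2073600; ⇒ 3j(5 7 4; 0 1 -1)² = 529/87516, sgn -1
I_A²/I_B² = (1/4862)/(529/87516) = 18/529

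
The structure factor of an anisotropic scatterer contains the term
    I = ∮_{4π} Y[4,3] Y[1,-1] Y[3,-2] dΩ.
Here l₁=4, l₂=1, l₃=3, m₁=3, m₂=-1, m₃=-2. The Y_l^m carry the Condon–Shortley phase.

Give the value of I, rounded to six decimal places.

Rules hold: Σm=0, L=8 even, 3≤3≤5.
N = 9·3·7 = 189
Δ = 2!·6!·0!/9! = 1/252
Racah Σ t=1..1: t=1:−1/36 = -1/36
⇒ 3j(4 1 3; 0 0 0)² = 4/63, sgn +1
Racah Σ t=0..0: t=0:+1/240 = 1/240
⇒ 3j(4 1 3; 3 -1 -2)² = 1/12, sgn -1
4πI² = N·(3j₀)²·(3jₘ)² = 1/1
I = -1·√(1/4π) = -0.28209479

-0.282095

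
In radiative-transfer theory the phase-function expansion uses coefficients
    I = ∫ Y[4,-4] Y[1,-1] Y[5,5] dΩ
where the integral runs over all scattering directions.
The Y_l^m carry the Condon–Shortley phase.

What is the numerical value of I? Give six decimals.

-0.329416

Rules hold: Σm=0, L=10 even, 3≤5≤5.
N = 9·3·11 = 297
Δ = 0!·8!·2!/11! = 1/495
Racah Σ t=0..0: t=0:+1/576 = 1/576
⇒ 3j(4 1 5; 0 0 0)² = 5/99, sgn -1
Racah Σ t=0..0: t=0:+1/80640 = 1/80640
⇒ 3j(4 1 5; -4 -1 5)² = 1/11, sgn +1
4πI² = N·(3j₀)²·(3jₘ)² = 15/11
I = -1·√(1.36364/4π) = -0.32941575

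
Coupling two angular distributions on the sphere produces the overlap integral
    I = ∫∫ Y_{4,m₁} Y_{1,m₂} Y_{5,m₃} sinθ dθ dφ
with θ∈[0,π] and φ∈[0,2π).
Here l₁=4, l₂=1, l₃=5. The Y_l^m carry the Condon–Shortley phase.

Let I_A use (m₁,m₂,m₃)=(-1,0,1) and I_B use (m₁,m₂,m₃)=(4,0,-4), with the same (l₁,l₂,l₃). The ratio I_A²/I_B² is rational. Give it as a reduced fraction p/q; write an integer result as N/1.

8/3

Same 4,1,5: normalisation and zero-m 3j drop out of the ratio.
A: Δ: 0! 8! 2! / 11! → 1/495; sum: t=0:+1/720 = 1/720; 3j²(4 1 5; -1 0 1) = Δ·Π!·Σ² = 8/165  (sign +1)
B: Δ: 0! 8! 2! / 11! → 1/495; sum: t=0:+1/40320 = 1/40320; 3j²(4 1 5; 4 0 -4) = Δ·Π!·Σ² = 1/55  (sign -1)
I_A²/I_B² = (8/165)/(1/55) = 8/3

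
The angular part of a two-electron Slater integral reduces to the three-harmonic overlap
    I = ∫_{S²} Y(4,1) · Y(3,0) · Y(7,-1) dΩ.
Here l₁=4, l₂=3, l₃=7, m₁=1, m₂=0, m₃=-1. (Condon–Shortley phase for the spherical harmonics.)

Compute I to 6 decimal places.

Rules hold: Σm=0, L=14 even, 1≤7≤7.
N = 9·7·15 = 945
Δ = 0!·8!·6!/15! = 1/45045
Racah Σ t=0..0: t=0:+1/20736 = 1/20736
⇒ 3j(4 3 7; 0 0 0)² = 35/1287, sgn -1
Racah Σ t=0..0: t=0:+1/25920 = 1/25920
⇒ 3j(4 3 7; 1 0 -1)² = 32/1287, sgn +1
4πI² = N·(3j₀)²·(3jₘ)² = 39200/61347
I = -1·√(0.638988/4π) = -0.22549735

-0.225497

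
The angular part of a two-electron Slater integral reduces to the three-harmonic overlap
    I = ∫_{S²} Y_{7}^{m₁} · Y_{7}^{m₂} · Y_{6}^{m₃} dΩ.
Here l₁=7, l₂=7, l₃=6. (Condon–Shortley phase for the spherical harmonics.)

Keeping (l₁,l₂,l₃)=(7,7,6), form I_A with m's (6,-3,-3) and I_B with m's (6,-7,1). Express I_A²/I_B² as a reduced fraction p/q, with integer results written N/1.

70/143

l's match ⇒ only the (l;m) 3-j factors differ between A and B.
A: triangle coeff Δ(7,7,6) = 1/2444321880; Σ_t [0,1]: t=0:+1/232243200 t=1:−1/130636800 = -1/298598400; (3j)²=7/1292 [(7 7 6; 6 -3 -3)], sign=+1
B: triangle coeff Δ(7,7,6) = 1/2444321880; Σ_t [0,0]: t=0:+1/3483648000 = 1/3483648000; (3j)²=143/12920 [(7 7 6; 6 -7 1)], sign=-1
I_A²/I_B² = (7/1292)/(143/12920) = 70/143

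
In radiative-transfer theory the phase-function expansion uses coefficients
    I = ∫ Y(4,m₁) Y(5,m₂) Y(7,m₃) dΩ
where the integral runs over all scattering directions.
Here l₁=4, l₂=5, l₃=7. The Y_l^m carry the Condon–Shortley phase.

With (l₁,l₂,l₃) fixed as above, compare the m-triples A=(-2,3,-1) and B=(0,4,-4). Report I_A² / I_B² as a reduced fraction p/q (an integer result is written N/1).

21125/19008

Shared (l₁,l₂,l₃)=(4,5,7): N and (l;000)² cancel in I_A²/I_B².
A: Δ = 2!·6!·8!/17! = 1/6126120; Racah Σ t=0..2: t=0:+1/58060800 t=1:−1/604800 t=2:+1/138240 = 13/2322432; ⇒ 3j(4 5 7; -2 3 -1)² = 1625/94248, sgn +1
B: Δ = 2!·6!·8!/17! = 1/6126120; Racah Σ t=1..2: t=1:−1/1451520 t=2:+1/483840 = 1/725760; ⇒ 3j(4 5 7; 0 4 -4)² = 24/1547, sgn -1
I_A²/I_B² = (1625/94248)/(24/1547) = 21125/19008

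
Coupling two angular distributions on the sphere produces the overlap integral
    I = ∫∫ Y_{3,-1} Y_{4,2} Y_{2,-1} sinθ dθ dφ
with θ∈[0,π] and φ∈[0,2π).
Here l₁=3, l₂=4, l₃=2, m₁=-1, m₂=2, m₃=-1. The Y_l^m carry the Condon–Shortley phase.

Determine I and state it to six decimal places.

Σlᵢ=9 odd — θ-integrand is odd under cosθ→−cosθ; I=0

0.000000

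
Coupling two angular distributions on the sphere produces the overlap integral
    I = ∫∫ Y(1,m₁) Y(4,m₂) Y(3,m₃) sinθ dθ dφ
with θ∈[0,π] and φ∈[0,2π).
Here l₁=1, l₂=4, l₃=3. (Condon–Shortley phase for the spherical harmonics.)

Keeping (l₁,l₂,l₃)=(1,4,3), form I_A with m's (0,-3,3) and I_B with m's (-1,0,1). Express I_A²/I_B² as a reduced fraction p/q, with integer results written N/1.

7/6

Shared (l₁,l₂,l₃)=(1,4,3): N and (l;000)² cancel in I_A²/I_B².
A: Δ = 2!·0!·6!/9! = 1/252; Racah Σ t=1..1: t=1:−1/720 = -1/720; ⇒ 3j(1 4 3; 0 -3 3)² = 1/36, sgn -1
B: Δ = 2!·0!·6!/9! = 1/252; Racah Σ t=2..2: t=2:+1/96 = 1/96; ⇒ 3j(1 4 3; -1 0 1)² = 1/42, sgn +1
I_A²/I_B² = (1/36)/(1/42) = 7/6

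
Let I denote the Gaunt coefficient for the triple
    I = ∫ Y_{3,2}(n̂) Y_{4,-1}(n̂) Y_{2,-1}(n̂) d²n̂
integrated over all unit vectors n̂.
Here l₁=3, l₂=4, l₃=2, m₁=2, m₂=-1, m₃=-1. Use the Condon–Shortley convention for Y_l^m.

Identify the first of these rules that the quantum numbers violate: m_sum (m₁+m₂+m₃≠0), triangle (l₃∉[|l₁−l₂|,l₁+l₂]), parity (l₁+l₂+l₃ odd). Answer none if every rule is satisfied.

parity

azimuthal sum: 2 − 1 − 1 = 0  ✓
1 ≤ 2 ≤ 7 (triangle on l)  ✓
L = 3 + 4 + 2 = 9 (odd)  ✗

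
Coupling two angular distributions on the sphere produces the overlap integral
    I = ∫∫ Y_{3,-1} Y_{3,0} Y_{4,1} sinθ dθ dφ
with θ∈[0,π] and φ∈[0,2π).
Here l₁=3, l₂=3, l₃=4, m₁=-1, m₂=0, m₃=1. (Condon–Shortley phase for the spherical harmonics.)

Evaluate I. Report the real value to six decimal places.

Rules hold: Σm=0, L=10 even, 0≤4≤6.
N = 7·7·9 = 441
Δ = 2!·4!·4!/11! = 1/34650
Racah Σ t=0..2: t=0:+1/72 t=1:−1/16 t=2:+1/72 = -5/144
⇒ 3j(3 3 4; 0 0 0)² = 2/77, sgn -1
Racah Σ t=0..2: t=0:+1/288 t=1:−1/24 t=2:+1/48 = -5/288
⇒ 3j(3 3 4; -1 0 1)² = 5/462, sgn +1
4πI² = N·(3j₀)²·(3jₘ)² = 15/121
I = -1·√(0.123967/4π) = -0.09932258

-0.099323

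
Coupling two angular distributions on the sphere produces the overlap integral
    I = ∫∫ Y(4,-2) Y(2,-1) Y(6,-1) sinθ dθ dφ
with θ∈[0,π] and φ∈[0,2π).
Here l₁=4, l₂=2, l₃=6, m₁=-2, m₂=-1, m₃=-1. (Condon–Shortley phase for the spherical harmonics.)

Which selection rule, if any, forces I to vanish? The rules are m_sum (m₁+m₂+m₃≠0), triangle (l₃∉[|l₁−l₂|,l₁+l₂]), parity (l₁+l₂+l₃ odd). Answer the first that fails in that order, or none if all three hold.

Σmᵢ = -4  ✗
l₃∈[|l₁−l₂|,l₁+l₂]=[2,6], have l₃=6
Σlᵢ = 12 ⇒ even

m_sum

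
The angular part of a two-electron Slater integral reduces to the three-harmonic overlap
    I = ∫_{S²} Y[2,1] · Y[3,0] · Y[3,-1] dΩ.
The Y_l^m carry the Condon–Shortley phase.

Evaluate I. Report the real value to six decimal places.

Rules hold: Σm=0, L=8 even, 1≤3≤5.
N = 5·7·7 = 245
Δ = 2!·2!·4!/9! = 1/3780
Racah Σ t=0..2: t=0:+1/24 t=1:−1/4 t=2:+1/24 = -1/6
⇒ 3j(2 3 3; 0 0 0)² = 4/105, sgn +1
Racah Σ t=0..1: t=0:+1/12 t=1:−1/8 = -1/24
⇒ 3j(2 3 3; 1 0 -1)² = 1/210, sgn -1
4πI² = N·(3j₀)²·(3jₘ)² = 2/45
I = -1·√(0.0444444/4π) = -0.05947080

-0.059471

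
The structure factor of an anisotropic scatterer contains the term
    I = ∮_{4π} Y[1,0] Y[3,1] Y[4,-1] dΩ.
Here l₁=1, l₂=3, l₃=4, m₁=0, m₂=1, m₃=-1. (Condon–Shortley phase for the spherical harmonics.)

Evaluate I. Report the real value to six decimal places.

-0.238414

Checks pass: Σm=0; 8 even; l₃=4∈[2,4].
(2·1+1)(2·3+1)(2·4+1) = 189
Δ: 0! 2! 6! / 9! → 1/252
sum: t=0:+1/36 = 1/36
3j²(1 3 4; 0 0 0) = Δ·Π!·Σ² = 4/63  (sign +1)
sum: t=0:+1/48 = 1/48
3j²(1 3 4; 0 1 -1) = Δ·Π!·Σ² = 5/84  (sign -1)
combine: 4πI² = 189·4/63·5/84 = 5/7
take √, sign -1: I = -0.23841361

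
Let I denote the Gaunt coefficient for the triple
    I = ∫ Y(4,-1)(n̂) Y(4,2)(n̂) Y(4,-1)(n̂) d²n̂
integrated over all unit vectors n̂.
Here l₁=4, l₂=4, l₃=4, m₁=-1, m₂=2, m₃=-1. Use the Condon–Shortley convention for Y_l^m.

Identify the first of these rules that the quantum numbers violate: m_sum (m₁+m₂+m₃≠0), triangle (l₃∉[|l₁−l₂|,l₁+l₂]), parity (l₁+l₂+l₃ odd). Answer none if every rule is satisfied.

none

Σmᵢ = 0  ✓
l₃∈[|l₁−l₂|,l₁+l₂]=[0,8], have l₃=4  ✓
Σlᵢ = 12 ⇒ even  ✓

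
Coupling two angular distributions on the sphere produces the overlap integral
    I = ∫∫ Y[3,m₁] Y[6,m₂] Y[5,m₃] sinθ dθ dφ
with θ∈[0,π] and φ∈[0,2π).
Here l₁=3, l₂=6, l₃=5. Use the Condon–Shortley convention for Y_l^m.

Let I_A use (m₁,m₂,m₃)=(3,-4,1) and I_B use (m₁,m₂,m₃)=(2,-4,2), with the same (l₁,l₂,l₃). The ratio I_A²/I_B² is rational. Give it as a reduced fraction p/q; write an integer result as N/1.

14/3

l's match ⇒ only the (l;m) 3-j factors differ between A and B.
A: triangle coeff Δ(3,6,5) = 1/675675; Σ_t [0,0]: t=0:+1/69120 = 1/69120; (3j)²=4/143 [(3 6 5; 3 -4 1)], sign=+1
B: triangle coeff Δ(3,6,5) = 1/675675; Σ_t [0,1]: t=0:+1/34560 t=1:−1/60480 = 1/80640; (3j)²=6/1001 [(3 6 5; 2 -4 2)], sign=-1
I_A²/I_B² = (4/143)/(6/1001) = 14/3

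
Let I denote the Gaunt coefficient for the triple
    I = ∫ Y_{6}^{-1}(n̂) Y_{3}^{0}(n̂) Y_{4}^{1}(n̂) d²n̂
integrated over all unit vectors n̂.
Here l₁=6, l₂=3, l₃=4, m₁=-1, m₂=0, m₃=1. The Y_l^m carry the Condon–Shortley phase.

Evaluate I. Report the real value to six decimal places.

0.000000

l₁+l₂+l₃=13 is odd: 3j(l;000)=0 ⇒ I=0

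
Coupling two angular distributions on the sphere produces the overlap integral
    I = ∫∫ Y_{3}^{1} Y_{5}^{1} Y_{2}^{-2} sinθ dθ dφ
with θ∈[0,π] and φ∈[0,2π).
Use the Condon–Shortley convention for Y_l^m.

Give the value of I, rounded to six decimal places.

Rules hold: Σm=0, L=10 even, 2≤2≤8.
N = 7·11·5 = 385
Δ = 6!·0!·4!/11! = 1/2310
Racah Σ t=3..3: t=3:−1/144 = -1/144
⇒ 3j(3 5 2; 0 0 0)² = 10/231, sgn -1
Racah Σ t=2..2: t=2:+1/1152 = 1/1152
⇒ 3j(3 5 2; 1 1 -2)² = 1/154, sgn +1
4πI² = N·(3j₀)²·(3jₘ)² = 25/231
I = -1·√(0.108225/4π) = -0.09280237

-0.092802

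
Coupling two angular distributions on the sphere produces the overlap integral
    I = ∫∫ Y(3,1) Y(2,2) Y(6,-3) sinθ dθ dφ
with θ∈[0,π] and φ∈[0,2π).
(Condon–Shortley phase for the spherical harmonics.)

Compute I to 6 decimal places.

0.000000

|3−2|≤6≤3+2 violated ⇒ I = 0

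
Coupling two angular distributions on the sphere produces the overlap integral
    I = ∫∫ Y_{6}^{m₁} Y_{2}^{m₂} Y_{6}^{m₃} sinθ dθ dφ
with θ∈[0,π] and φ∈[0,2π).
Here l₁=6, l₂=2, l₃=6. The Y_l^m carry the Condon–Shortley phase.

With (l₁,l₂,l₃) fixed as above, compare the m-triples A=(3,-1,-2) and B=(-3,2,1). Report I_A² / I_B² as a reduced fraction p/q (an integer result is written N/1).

Same 6,2,6: normalisation and zero-m 3j drop out of the ratio.
A: Δ: 2! 10! 2! / 15! → 1/90090; sum: t=0:+1/60480 t=1:−1/161280 = 1/96768; 3j²(6 2 6; 3 -1 -2) = Δ·Π!·Σ² = 15/1001  (sign +1)
B: Δ: 2! 10! 2! / 15! → 1/90090; sum: t=2:+1/120960 = 1/120960; 3j²(6 2 6; -3 2 1) = Δ·Π!·Σ² = 24/1001  (sign -1)
I_A²/I_B² = (15/1001)/(24/1001) = 5/8

5/8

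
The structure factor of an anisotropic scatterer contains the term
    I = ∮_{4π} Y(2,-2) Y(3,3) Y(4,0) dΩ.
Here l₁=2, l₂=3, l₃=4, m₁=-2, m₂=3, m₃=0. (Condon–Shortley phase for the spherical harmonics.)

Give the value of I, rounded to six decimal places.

Σmᵢ = 1 ≠ 0, so the φ-integral vanishes; I = 0

0.000000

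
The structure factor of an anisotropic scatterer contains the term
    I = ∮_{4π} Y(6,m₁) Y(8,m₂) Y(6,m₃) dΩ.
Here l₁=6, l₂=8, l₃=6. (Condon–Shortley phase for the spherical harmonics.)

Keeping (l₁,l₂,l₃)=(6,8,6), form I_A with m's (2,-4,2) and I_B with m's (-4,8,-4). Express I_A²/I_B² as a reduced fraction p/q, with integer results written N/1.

28/65

Shared (l₁,l₂,l₃)=(6,8,6): N and (l;000)² cancel in I_A²/I_B².
A: Δ = 8!·4!·8!/21! = 1/1309458150; Racah Σ t=0..4: t=0:+1/557383680 t=1:−1/21772800 t=2:+1/8294400 t=3:−1/21772800 t=4:+1/557383680 = 1/30965760; ⇒ 3j(6 8 6; 2 -4 2)² = 36/4199, sgn +1
B: Δ = 8!·4!·8!/21! = 1/1309458150; Racah Σ t=8..8: t=8:+1/6502809600 = 1/6502809600; ⇒ 3j(6 8 6; -4 8 -4)² = 45/2261, sgn +1
I_A²/I_B² = (36/4199)/(45/2261) = 28/65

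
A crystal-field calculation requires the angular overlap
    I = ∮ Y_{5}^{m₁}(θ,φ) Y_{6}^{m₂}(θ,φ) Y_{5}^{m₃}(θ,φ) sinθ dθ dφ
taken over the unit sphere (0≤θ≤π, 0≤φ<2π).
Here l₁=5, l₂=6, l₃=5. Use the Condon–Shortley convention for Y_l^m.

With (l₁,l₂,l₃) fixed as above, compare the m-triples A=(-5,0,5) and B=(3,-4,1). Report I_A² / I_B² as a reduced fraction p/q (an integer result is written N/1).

75/169

l's match ⇒ only the (l;m) 3-j factors differ between A and B.
A: triangle coeff Δ(5,6,5) = 1/28588560; Σ_t [6,6]: t=6:+1/12441600 = 1/12441600; (3j)²=15/9724 [(5 6 5; -5 0 5)], sign=+1
B: triangle coeff Δ(5,6,5) = 1/28588560; Σ_t [0,2]: t=0:+1/138240 t=1:−1/86400 t=2:+1/829440 = -13/4147200; (3j)²=13/3740 [(5 6 5; 3 -4 1)], sign=-1
I_A²/I_B² = (15/9724)/(13/3740) = 75/169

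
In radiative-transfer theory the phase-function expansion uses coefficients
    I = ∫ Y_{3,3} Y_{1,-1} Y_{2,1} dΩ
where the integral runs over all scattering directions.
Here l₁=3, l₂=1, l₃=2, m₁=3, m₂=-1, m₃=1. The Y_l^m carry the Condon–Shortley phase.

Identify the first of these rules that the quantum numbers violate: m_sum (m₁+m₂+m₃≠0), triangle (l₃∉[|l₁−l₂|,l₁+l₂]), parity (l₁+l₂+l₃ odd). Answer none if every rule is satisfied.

azimuthal sum: 3 − 1 + 1 = 3  ✗
2 ≤ 2 ≤ 4 (triangle on l)
L = 3 + 1 + 2 = 6 (even)

m_sum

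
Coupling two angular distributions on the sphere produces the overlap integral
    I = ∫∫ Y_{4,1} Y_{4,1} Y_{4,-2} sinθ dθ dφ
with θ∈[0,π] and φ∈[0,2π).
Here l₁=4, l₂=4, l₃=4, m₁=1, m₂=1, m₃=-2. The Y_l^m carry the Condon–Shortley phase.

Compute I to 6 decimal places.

Checks pass: Σm=0; 12 even; l₃=4∈[0,8].
(2·4+1)(2·4+1)(2·4+1) = 729
Δ: 4! 4! 4! / 13! → 1/450450
sum: t=0:+1/13824 t=1:−1/216 t=2:+1/64 t=3:−1/216 t=4:+1/13824 = 5/768
3j²(4 4 4; 0 0 0) = Δ·Π!·Σ² = 18/1001  (sign +1)
sum: t=1:−1/576 t=2:+1/144 t=3:−1/576 = 1/288
3j²(4 4 4; 1 1 -2) = Δ·Π!·Σ² = 20/1001  (sign +1)
combine: 4πI² = 729·18/1001·20/1001 = 262440/1002001
take √, sign +1: I = 0.14436968

0.144370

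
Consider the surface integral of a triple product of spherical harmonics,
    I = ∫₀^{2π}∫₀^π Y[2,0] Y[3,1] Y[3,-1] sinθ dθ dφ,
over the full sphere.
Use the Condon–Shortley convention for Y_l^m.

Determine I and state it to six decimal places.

m-sum 0 ✓  L=8 even ✓  1≤3≤5 ✓
Π(2lᵢ+1) = 5×7×7 = 245
triangle coeff Δ(2,3,3) = 1/3780
Σ_t [0,2]: t=0:+1/24 t=1:−1/4 t=2:+1/24 = -1/6
(3j)²=4/105 [(2 3 3; 0 0 0)], sign=+1
Σ_t [0,2]: t=0:+1/96 t=1:−1/6 t=2:+1/16 = -3/32
(3j)²=3/140 [(2 3 3; 0 1 -1)], sign=-1
⇒ 4πI² = 1/5
I = (-1)√(1/5/(4π)) = -0.12615663

-0.126157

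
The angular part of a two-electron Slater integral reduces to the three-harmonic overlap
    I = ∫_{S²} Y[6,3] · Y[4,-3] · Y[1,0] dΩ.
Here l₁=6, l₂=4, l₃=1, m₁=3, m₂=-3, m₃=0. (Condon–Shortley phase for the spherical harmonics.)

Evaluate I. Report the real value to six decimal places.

0.000000

triangle: need 2≤l₃≤10, have 1; I=0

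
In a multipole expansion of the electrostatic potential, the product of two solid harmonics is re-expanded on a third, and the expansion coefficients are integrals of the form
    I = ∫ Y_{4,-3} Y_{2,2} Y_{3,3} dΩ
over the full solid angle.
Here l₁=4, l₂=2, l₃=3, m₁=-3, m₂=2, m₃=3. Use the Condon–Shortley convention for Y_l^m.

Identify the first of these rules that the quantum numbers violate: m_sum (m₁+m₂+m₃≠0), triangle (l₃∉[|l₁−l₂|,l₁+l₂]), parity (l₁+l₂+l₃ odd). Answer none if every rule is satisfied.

m_sum

m₁+m₂+m₃ = -3 + 2 + 3 = 2  ✗
triangle: |4−2|=2 ≤ l₃=3 ≤ 4+2=6
parity: l₁+l₂+l₃ = 9 is odd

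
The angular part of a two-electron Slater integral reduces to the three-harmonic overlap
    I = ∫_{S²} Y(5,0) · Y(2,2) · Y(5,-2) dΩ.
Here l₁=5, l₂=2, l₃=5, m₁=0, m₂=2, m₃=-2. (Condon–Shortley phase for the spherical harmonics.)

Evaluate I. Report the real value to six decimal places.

m-sum 0 ✓  L=12 even ✓  3≤5≤7 ✓
Π(2lᵢ+1) = 11×5×11 = 605
triangle coeff Δ(5,2,5) = 1/38610
Σ_t [0,2]: t=0:+1/2880 t=1:−1/576 t=2:+1/2880 = -1/960
(3j)²=10/429 [(5 2 5; 0 0 0)], sign=+1
Σ_t [2,2]: t=2:+1/2880 = 1/2880
(3j)²=14/429 [(5 2 5; 0 2 -2)], sign=-1
⇒ 4πI² = 700/1521
I = (-1)√(700/1521/(4π)) = -0.19137248

-0.191372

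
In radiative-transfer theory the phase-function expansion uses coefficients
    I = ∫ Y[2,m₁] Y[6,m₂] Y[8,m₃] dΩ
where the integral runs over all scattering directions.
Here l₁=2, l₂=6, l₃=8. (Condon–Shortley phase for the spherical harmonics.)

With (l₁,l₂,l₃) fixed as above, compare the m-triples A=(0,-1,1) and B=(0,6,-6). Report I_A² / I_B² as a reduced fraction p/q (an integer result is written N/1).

Shared (l₁,l₂,l₃)=(2,6,8): N and (l;000)² cancel in I_A²/I_B².
A: Δ = 0!·4!·12!/17! = 1/30940; Racah Σ t=0..0: t=0:+1/2419200 = 1/2419200; ⇒ 3j(2 6 8; 0 -1 1)² = 27/1105, sgn -1
B: Δ = 0!·4!·12!/17! = 1/30940; Racah Σ t=0..0: t=0:+1/1916006400 = 1/1916006400; ⇒ 3j(2 6 8; 0 6 -6)² = 1/340, sgn +1
I_A²/I_B² = (27/1105)/(1/340) = 108/13

108/13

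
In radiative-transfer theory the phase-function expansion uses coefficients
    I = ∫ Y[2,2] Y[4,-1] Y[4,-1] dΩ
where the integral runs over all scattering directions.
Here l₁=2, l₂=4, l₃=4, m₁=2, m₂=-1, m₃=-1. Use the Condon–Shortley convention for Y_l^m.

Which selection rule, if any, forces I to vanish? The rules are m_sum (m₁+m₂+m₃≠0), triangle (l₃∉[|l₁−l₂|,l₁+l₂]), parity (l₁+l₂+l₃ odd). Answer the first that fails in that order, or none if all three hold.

Σmᵢ = 0  ✓
l₃∈[|l₁−l₂|,l₁+l₂]=[2,6], have l₃=4  ✓
Σlᵢ = 10 ⇒ even  ✓

none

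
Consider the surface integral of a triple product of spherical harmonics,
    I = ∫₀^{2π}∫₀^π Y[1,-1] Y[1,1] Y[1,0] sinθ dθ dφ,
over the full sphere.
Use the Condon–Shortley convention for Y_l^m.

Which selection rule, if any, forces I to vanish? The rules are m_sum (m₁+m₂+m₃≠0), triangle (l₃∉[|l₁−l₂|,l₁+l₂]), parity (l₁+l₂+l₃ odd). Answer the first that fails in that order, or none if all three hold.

parity

azimuthal sum: -1 + 1 + 0 = 0  ✓
0 ≤ 1 ≤ 2 (triangle on l)  ✓
L = 1 + 1 + 1 = 3 (odd)  ✗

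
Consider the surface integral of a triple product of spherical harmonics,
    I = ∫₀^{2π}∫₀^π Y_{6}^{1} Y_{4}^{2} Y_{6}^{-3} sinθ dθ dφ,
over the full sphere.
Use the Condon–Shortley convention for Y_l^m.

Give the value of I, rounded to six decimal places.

0.036205

Checks pass: Σm=0; 16 even; l₃=6∈[2,10].
(2·6+1)(2·4+1)(2·6+1) = 1521
Δ: 4! 8! 4! / 17! → 1/15315300
sum: t=0:+1/829440 t=1:−1/25920 t=2:+1/9216 t=3:−1/25920 t=4:+1/829440 = 7/207360
3j²(6 4 6; 0 0 0) = Δ·Π!·Σ² = 28/2431  (sign +1)
sum: t=2:+1/69120 t=3:−1/51840 t=4:+1/483840 = -1/362880
3j²(6 4 6; 1 2 -3) = Δ·Π!·Σ² = 16/17017  (sign +1)
combine: 4πI² = 1521·28/2431·16/17017 = 576/34969
take √, sign +1: I = 0.03620468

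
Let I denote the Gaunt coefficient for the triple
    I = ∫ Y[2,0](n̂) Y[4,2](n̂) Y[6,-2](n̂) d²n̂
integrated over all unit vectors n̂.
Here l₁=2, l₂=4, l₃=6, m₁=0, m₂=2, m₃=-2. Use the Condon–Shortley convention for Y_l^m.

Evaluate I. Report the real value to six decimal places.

0.206144

Checks pass: Σm=0; 12 even; l₃=6∈[2,6].
(2·2+1)(2·4+1)(2·6+1) = 585
Δ: 0! 4! 8! / 13! → 1/6435
sum: t=0:+1/2304 = 1/2304
3j²(2 4 6; 0 0 0) = Δ·Π!·Σ² = 5/143  (sign +1)
sum: t=0:+1/5760 = 1/5760
3j²(2 4 6; 0 2 -2) = Δ·Π!·Σ² = 56/2145  (sign +1)
combine: 4πI² = 585·5/143·56/2145 = 840/1573
take √, sign +1: I = 0.20614383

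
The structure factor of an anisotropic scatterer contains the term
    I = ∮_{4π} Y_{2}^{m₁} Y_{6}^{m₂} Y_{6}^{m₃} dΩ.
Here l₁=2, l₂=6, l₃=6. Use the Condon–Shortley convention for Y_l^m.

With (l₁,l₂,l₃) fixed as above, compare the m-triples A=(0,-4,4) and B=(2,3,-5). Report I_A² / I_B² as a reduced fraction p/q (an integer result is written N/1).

2/55

l's match ⇒ only the (l;m) 3-j factors differ between A and B.
A: triangle coeff Δ(2,6,6) = 1/90090; Σ_t [0,2]: t=0:+1/322560 t=1:−1/362880 t=2:+1/14515200 = 1/2419200; (3j)²=2/5005 [(2 6 6; 0 -4 4)], sign=+1
B: triangle coeff Δ(2,6,6) = 1/90090; Σ_t [0,0]: t=0:+1/1451520 = 1/1451520; (3j)²=1/91 [(2 6 6; 2 3 -5)], sign=-1
I_A²/I_B² = (2/5005)/(1/91) = 2/55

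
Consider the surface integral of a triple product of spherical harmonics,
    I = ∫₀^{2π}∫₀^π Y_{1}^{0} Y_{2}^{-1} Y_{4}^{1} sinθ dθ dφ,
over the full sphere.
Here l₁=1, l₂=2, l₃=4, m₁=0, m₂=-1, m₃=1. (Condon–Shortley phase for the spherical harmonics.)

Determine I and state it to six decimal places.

|1−2|≤4≤1+2 violated ⇒ I = 0

0.000000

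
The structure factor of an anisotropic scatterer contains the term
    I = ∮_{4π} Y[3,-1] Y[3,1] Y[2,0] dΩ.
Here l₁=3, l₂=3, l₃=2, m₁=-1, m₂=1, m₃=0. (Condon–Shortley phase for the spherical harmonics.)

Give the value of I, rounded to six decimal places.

-0.126157

Checks pass: Σm=0; 8 even; l₃=2∈[0,6].
(2·3+1)(2·3+1)(2·2+1) = 245
Δ: 4! 2! 2! / 9! → 1/3780
sum: t=1:−1/24 t=2:+1/4 t=3:−1/24 = 1/6
3j²(3 3 2; 0 0 0) = Δ·Π!·Σ² = 4/105  (sign +1)
sum: t=2:+1/16 t=3:−1/6 t=4:+1/96 = -3/32
3j²(3 3 2; -1 1 0) = Δ·Π!·Σ² = 3/140  (sign -1)
combine: 4πI² = 245·4/105·3/140 = 1/5
take √, sign -1: I = -0.12615663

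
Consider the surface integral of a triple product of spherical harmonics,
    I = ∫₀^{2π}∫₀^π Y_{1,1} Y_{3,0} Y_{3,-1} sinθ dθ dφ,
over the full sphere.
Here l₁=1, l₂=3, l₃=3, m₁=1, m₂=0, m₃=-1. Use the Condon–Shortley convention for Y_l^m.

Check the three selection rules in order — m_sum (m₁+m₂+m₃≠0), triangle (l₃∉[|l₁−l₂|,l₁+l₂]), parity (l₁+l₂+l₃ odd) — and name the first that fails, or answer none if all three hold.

parity

m₁+m₂+m₃ = 1 + 0 − 1 = 0  ✓
triangle: |1−3|=2 ≤ l₃=3 ≤ 1+3=4  ✓
parity: l₁+l₂+l₃ = 7 is odd  ✗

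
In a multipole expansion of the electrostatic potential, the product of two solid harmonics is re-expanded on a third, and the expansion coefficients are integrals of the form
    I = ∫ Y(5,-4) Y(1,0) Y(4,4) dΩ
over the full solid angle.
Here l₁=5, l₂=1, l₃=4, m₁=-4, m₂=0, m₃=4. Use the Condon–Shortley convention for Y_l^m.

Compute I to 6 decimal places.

Rules hold: Σm=0, L=10 even, 4≤4≤6.
N = 11·3·9 = 297
Δ = 2!·8!·0!/11! = 1/495
Racah Σ t=1..1: t=1:−1/576 = -1/576
⇒ 3j(5 1 4; 0 0 0)² = 5/99, sgn -1
Racah Σ t=1..1: t=1:−1/40320 = -1/40320
⇒ 3j(5 1 4; -4 0 4)² = 1/55, sgn -1
4πI² = N·(3j₀)²·(3jₘ)² = 3/11
I = +1·√(0.272727/4π) = 0.14731920

0.147319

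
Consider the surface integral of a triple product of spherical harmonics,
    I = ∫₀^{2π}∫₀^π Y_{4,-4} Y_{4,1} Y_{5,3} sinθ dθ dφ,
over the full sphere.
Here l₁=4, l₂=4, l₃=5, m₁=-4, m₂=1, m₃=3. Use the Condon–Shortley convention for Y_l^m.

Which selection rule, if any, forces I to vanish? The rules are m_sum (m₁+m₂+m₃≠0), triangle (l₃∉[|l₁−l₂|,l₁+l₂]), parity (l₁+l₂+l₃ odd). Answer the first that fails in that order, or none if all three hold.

parity

m₁+m₂+m₃ = -4 + 1 + 3 = 0  ✓
triangle: |4−4|=0 ≤ l₃=5 ≤ 4+4=8  ✓
parity: l₁+l₂+l₃ = 13 is odd  ✗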